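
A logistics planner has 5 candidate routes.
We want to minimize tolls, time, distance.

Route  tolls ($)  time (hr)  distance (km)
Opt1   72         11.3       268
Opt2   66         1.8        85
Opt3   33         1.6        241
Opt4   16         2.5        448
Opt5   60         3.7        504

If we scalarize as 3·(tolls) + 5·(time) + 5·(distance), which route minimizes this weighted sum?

Opt2

Opt1: 3·72 + 5·11.3 + 5·268 = 1612.5
Opt2: 3·66 + 5·1.8 + 5·85 = 632.0
Opt3: 3·33 + 5·1.6 + 5·241 = 1312.0
Opt4: 3·16 + 5·2.5 + 5·448 = 2300.5
Opt5: 3·60 + 5·3.7 + 5·504 = 2718.5
Lowest: Opt2 at 632.0.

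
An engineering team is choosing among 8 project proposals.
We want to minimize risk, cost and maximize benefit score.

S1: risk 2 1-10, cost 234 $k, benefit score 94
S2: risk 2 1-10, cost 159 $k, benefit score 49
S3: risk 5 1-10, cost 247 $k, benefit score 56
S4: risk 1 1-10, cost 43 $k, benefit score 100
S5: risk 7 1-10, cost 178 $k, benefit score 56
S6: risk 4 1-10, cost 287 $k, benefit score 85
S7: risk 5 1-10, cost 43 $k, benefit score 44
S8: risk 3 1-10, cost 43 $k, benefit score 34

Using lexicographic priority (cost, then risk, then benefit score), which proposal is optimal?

First minimize cost: best is 43, kept {S4, S7, S8}.
Then minimize risk: best is 1, kept {S4}.

S4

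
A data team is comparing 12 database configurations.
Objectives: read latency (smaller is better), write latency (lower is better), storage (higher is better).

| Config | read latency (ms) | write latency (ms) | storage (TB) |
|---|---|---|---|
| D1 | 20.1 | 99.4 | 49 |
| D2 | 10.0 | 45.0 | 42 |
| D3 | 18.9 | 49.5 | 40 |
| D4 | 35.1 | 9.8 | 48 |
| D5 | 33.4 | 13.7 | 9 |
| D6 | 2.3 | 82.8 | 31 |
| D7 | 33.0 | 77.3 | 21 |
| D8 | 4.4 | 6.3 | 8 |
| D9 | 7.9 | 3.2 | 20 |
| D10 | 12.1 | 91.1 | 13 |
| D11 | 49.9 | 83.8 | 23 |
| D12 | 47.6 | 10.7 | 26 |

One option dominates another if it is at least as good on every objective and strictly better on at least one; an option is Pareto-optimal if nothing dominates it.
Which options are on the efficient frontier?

D1, D2, D4, D6, D8, D9

D1: not dominated (best storage).
D2: not dominated.
D3: dominated by D2 (read latency 10.0≤18.9, write latency 45.0≤49.5, storage 42≥40).
D4: not dominated.
D5: dominated by D9 (read latency 7.9≤33.4, write latency 3.2≤13.7, storage 20≥9).
D6: not dominated (best read latency).
D7: dominated by D2 (read latency 10.0≤33.0, write latency 45.0≤77.3, storage 42≥21).
D8: not dominated.
D9: not dominated (best write latency).
D10: dominated by D2 (read latency 10.0≤12.1, write latency 45.0≤91.1, storage 42≥13).
D11: dominated by D2 (read latency 10.0≤49.9, write latency 45.0≤83.8, storage 42≥23).
D12: dominated by D4 (read latency 35.1≤47.6, write latency 9.8≤10.7, storage 48≥26).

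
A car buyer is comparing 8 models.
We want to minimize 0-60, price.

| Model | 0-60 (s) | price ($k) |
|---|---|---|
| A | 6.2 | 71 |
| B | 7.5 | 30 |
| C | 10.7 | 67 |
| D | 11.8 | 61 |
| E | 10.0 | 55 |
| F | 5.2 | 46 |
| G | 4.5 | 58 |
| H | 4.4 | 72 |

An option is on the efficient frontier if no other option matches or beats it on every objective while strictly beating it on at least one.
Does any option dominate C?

Yes

B vs C: 0-60 7.5≤10.7, price 30≤67 — B is at least as good on every objective and strictly better on at least one, so B dominates C.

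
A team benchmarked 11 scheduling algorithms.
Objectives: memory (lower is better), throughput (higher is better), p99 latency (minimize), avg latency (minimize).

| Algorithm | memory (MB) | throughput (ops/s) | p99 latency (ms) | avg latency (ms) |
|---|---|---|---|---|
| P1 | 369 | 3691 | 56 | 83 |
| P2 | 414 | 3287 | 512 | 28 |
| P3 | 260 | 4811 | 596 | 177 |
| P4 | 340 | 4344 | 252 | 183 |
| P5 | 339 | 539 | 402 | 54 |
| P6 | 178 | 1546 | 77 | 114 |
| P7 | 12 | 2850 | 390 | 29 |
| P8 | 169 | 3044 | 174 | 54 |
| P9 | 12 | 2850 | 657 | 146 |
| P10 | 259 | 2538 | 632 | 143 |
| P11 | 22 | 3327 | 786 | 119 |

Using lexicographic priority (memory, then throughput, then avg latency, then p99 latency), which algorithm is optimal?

First minimize memory: best is 12, kept {P7, P9}.
Then maximize throughput: best is 2850, kept {P7, P9}.
Then minimize avg latency: best is 29, kept {P7}.

P7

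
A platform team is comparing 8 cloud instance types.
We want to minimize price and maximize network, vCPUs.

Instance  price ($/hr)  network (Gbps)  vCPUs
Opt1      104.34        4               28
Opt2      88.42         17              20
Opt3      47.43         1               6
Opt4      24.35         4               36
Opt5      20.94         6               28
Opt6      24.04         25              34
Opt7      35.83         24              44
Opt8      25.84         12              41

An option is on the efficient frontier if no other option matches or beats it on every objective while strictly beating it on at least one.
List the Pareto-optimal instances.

Opt4, Opt5, Opt6, Opt7, Opt8

Opt1: dominated by Opt4 (price 24.35≤104.34, network 4≥4, vCPUs 36≥28).
Opt2: dominated by Opt6 (price 24.04≤88.42, network 25≥17, vCPUs 34≥20).
Opt3: dominated by Opt4 (price 24.35≤47.43, network 4≥1, vCPUs 36≥6).
Opt4: not dominated.
Opt5: not dominated (best price).
Opt6: not dominated (best network).
Opt7: not dominated (best vCPUs).
Opt8: not dominated.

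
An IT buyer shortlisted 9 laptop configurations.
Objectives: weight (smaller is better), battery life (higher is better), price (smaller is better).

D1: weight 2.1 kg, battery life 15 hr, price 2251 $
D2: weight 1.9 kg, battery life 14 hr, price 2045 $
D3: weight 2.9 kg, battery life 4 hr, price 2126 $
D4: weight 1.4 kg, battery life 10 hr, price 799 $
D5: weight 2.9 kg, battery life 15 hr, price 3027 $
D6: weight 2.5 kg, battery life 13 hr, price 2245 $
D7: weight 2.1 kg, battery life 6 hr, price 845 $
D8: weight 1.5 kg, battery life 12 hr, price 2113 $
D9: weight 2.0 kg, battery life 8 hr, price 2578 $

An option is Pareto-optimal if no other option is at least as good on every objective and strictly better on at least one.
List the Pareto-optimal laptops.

D1, D2, D4, D8

D1: not dominated.
D2: not dominated.
D3: dominated by D2 (weight 1.9≤2.9, battery life 14≥4, price 2045≤2126).
D4: not dominated (best weight).
D5: dominated by D1 (weight 2.1≤2.9, battery life 15≥15, price 2251≤3027).
D6: dominated by D2 (weight 1.9≤2.5, battery life 14≥13, price 2045≤2245).
D7: dominated by D4 (weight 1.4≤2.1, battery life 10≥6, price 799≤845).
D8: not dominated.
D9: dominated by D2 (weight 1.9≤2.0, battery life 14≥8, price 2045≤2578).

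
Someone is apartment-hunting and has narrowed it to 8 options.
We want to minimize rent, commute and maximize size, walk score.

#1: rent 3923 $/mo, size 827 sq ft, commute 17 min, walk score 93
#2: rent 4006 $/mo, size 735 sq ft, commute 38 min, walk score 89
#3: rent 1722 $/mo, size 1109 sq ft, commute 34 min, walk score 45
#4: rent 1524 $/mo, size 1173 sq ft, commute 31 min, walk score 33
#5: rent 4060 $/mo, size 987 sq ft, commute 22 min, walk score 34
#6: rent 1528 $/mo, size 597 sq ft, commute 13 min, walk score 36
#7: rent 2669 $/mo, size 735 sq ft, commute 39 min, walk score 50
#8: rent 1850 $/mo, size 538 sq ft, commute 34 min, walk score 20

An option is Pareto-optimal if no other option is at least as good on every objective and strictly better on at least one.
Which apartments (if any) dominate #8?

#3, #4, #6

#3: rent 1722≤1850, size 1109≥538, commute 34≤34, walk score 45≥20 — dominates #8.
#4: rent 1524≤1850, size 1173≥538, commute 31≤34, walk score 33≥20 — dominates #8.
#6: rent 1528≤1850, size 597≥538, commute 13≤34, walk score 36≥20 — dominates #8.
Others (#1, #2, #5, #7) are each worse than #8 on at least one objective.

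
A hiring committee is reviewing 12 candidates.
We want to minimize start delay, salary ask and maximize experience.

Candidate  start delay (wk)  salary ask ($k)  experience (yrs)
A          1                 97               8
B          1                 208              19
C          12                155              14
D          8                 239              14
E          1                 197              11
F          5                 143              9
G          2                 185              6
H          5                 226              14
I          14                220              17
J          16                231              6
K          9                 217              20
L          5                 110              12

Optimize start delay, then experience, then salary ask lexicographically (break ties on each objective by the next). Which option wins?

First minimize start delay: best is 1, kept {A, B, E}.
Then maximize experience: best is 19, kept {B}.

B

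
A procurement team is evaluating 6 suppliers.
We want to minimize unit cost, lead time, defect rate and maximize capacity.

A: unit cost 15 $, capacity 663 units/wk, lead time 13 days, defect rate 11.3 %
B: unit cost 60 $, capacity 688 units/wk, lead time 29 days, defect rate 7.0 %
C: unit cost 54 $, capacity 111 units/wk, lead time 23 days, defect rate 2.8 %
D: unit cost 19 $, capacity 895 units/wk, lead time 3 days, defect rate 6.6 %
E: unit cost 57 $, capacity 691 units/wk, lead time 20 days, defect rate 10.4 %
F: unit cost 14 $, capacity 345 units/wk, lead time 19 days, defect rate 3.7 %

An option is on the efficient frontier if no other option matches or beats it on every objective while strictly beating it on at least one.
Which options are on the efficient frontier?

A: not dominated.
B: dominated by D (unit cost 19≤60, capacity 895≥688, lead time 3≤29, defect rate 6.6≤7.0).
C: not dominated (best defect rate).
D: not dominated (best capacity).
E: dominated by D (unit cost 19≤57, capacity 895≥691, lead time 3≤20, defect rate 6.6≤10.4).
F: not dominated (best unit cost).

A, C, D, F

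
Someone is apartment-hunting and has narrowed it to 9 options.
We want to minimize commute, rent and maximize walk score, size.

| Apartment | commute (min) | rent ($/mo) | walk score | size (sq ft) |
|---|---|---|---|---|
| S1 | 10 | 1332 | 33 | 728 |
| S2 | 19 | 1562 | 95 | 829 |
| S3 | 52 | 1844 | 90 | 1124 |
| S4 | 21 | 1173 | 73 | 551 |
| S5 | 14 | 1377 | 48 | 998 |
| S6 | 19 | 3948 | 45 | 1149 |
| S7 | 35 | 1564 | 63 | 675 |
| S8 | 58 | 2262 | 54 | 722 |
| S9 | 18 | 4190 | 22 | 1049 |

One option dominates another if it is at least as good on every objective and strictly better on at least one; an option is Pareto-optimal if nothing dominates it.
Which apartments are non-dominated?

S1, S2, S3, S4, S5, S6, S9

S1: not dominated (best commute).
S2: not dominated (best walk score).
S3: not dominated.
S4: not dominated (best rent).
S5: not dominated.
S6: not dominated (best size).
S7: dominated by S2 (commute 19≤35, rent 1562≤1564, walk score 95≥63, size 829≥675).
S8: dominated by S2 (commute 19≤58, rent 1562≤2262, walk score 95≥54, size 829≥722).
S9: not dominated.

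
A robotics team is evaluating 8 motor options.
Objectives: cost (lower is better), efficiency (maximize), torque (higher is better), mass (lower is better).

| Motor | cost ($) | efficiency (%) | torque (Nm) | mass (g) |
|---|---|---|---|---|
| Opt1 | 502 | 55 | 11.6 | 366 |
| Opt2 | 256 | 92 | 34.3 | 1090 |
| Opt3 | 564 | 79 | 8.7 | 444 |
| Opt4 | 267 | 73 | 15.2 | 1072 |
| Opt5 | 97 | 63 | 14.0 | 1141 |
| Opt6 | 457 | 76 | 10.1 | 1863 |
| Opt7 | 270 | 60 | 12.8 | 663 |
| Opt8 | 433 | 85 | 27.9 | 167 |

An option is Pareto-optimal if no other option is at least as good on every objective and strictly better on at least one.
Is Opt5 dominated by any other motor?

Opt1: worse on cost (502 vs 97).
Opt2: worse on cost (256 vs 97).
Opt3: worse on cost (564 vs 97).
Opt4: worse on cost (267 vs 97).
Opt6: worse on cost (457 vs 97).
Opt7: worse on cost (270 vs 97).
Opt8: worse on cost (433 vs 97).
No option is at least as good as Opt5 on every objective and strictly better on one.

No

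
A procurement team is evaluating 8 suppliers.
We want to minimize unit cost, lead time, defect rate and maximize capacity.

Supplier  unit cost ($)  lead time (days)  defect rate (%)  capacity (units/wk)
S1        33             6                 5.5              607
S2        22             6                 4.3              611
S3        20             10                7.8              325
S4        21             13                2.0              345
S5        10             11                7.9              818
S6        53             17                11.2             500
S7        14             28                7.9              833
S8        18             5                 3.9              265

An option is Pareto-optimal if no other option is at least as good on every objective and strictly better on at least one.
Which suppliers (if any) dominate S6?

S1: unit cost 33≤53, lead time 6≤17, defect rate 5.5≤11.2, capacity 607≥500 — dominates S6.
S2: unit cost 22≤53, lead time 6≤17, defect rate 4.3≤11.2, capacity 611≥500 — dominates S6.
S5: unit cost 10≤53, lead time 11≤17, defect rate 7.9≤11.2, capacity 818≥500 — dominates S6.
Others (S3, S4, S7, S8) are each worse than S6 on at least one objective.

S1, S2, S5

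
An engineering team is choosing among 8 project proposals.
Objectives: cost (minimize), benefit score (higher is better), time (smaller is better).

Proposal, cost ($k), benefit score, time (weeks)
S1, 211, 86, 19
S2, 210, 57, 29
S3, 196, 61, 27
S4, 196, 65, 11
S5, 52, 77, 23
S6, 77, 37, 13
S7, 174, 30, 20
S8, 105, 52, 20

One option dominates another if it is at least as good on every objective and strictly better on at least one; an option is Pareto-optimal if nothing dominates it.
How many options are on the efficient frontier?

5

S1: not dominated (best benefit score).
S2: dominated by S3 (cost 196≤210, benefit score 61≥57, time 27≤29).
S3: dominated by S4 (cost 196≤196, benefit score 65≥61, time 11≤27).
S4: not dominated (best time).
S5: not dominated (best cost).
S6: not dominated.
S7: dominated by S6 (cost 77≤174, benefit score 37≥30, time 13≤20).
S8: not dominated.
Pareto-optimal: S1, S4, S5, S6, S8 → 5.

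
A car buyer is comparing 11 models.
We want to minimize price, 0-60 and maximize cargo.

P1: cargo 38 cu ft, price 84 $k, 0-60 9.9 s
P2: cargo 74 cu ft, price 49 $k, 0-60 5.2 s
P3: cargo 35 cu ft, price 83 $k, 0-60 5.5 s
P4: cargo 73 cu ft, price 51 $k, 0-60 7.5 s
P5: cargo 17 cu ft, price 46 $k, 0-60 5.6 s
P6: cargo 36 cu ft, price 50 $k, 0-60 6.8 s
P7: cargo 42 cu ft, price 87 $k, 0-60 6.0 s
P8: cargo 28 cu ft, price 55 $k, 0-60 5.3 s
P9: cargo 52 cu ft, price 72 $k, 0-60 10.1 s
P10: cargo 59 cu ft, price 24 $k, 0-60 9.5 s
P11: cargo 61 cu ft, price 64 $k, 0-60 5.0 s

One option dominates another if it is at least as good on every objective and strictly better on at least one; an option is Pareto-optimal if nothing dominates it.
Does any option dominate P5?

No

P1: worse on price (84 vs 46).
P2: worse on price (49 vs 46).
P3: worse on price (83 vs 46).
P4: worse on price (51 vs 46).
P6: worse on price (50 vs 46).
P7: worse on price (87 vs 46).
P8: worse on price (55 vs 46).
P9: worse on price (72 vs 46).
P10: worse on 0-60 (9.5 vs 5.6).
P11: worse on price (64 vs 46).
No option is at least as good as P5 on every objective and strictly better on one.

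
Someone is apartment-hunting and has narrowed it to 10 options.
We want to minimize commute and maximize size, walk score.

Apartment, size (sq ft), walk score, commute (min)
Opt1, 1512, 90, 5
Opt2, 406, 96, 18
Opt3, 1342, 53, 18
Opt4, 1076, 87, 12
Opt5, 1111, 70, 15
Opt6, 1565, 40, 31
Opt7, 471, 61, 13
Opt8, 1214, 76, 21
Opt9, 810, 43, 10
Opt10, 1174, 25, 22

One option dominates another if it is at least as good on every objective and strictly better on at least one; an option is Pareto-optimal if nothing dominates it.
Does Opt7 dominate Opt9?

Opt7 vs Opt9: Opt7 is worse on size (471 vs 810), so it does not dominate Opt9.

No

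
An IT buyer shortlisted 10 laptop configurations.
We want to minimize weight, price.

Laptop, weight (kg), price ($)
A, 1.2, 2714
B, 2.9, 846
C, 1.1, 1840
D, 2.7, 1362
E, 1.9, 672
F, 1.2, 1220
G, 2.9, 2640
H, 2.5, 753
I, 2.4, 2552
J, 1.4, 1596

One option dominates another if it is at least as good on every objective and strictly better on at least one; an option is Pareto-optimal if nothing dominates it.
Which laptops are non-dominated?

A: dominated by C (weight 1.1≤1.2, price 1840≤2714).
B: dominated by E (weight 1.9≤2.9, price 672≤846).
C: not dominated (best weight).
D: dominated by E (weight 1.9≤2.7, price 672≤1362).
E: not dominated (best price).
F: not dominated.
G: dominated by B (weight 2.9≤2.9, price 846≤2640).
H: dominated by E (weight 1.9≤2.5, price 672≤753).
I: dominated by C (weight 1.1≤2.4, price 1840≤2552).
J: dominated by F (weight 1.2≤1.4, price 1220≤1596).

C, E, F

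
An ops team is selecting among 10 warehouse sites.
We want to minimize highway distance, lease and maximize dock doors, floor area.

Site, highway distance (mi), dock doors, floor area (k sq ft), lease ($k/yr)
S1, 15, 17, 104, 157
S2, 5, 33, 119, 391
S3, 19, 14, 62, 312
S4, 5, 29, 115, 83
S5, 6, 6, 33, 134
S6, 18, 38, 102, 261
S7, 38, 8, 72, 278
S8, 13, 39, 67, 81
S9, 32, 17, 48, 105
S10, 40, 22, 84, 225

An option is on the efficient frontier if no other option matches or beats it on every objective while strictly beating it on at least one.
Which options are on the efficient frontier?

S1: dominated by S4 (highway distance 5≤15, dock doors 29≥17, floor area 115≥104, lease 83≤157).
S2: not dominated (best floor area).
S3: dominated by S1 (highway distance 15≤19, dock doors 17≥14, floor area 104≥62, lease 157≤312).
S4: not dominated.
S5: dominated by S4 (highway distance 5≤6, dock doors 29≥6, floor area 115≥33, lease 83≤134).
S6: not dominated.
S7: dominated by S1 (highway distance 15≤38, dock doors 17≥8, floor area 104≥72, lease 157≤278).
S8: not dominated (best dock doors).
S9: dominated by S4 (highway distance 5≤32, dock doors 29≥17, floor area 115≥48, lease 83≤105).
S10: dominated by S4 (highway distance 5≤40, dock doors 29≥22, floor area 115≥84, lease 83≤225).

S2, S4, S6, S8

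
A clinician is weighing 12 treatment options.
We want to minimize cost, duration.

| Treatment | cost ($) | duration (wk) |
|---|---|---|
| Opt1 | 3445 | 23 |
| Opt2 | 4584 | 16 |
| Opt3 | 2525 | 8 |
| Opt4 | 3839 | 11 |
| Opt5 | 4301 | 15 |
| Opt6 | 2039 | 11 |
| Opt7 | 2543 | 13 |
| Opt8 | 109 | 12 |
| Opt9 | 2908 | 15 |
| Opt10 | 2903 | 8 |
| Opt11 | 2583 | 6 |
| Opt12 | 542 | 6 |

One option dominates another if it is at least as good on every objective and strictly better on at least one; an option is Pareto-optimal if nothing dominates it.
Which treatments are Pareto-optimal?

Opt1: dominated by Opt3 (cost 2525≤3445, duration 8≤23).
Opt2: dominated by Opt3 (cost 2525≤4584, duration 8≤16).
Opt3: dominated by Opt12 (cost 542≤2525, duration 6≤8).
Opt4: dominated by Opt3 (cost 2525≤3839, duration 8≤11).
Opt5: dominated by Opt3 (cost 2525≤4301, duration 8≤15).
Opt6: dominated by Opt12 (cost 542≤2039, duration 6≤11).
Opt7: dominated by Opt3 (cost 2525≤2543, duration 8≤13).
Opt8: not dominated (best cost).
Opt9: dominated by Opt3 (cost 2525≤2908, duration 8≤15).
Opt10: dominated by Opt3 (cost 2525≤2903, duration 8≤8).
Opt11: dominated by Opt12 (cost 542≤2583, duration 6≤6).
Opt12: not dominated.

Opt8, Opt12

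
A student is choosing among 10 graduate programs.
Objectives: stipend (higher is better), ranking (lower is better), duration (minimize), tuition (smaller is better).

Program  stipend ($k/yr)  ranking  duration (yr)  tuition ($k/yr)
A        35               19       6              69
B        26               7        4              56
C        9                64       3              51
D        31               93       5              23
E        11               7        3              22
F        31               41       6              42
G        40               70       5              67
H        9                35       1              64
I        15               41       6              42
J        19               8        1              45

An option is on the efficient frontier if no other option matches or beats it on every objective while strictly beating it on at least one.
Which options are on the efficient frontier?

A, B, D, E, F, G, J

A: not dominated.
B: not dominated.
C: dominated by E (stipend 11≥9, ranking 7≤64, duration 3≤3, tuition 22≤51).
D: not dominated.
E: not dominated (best tuition).
F: not dominated.
G: not dominated (best stipend).
H: dominated by J (stipend 19≥9, ranking 8≤35, duration 1≤1, tuition 45≤64).
I: dominated by F (stipend 31≥15, ranking 41≤41, duration 6≤6, tuition 42≤42).
J: not dominated.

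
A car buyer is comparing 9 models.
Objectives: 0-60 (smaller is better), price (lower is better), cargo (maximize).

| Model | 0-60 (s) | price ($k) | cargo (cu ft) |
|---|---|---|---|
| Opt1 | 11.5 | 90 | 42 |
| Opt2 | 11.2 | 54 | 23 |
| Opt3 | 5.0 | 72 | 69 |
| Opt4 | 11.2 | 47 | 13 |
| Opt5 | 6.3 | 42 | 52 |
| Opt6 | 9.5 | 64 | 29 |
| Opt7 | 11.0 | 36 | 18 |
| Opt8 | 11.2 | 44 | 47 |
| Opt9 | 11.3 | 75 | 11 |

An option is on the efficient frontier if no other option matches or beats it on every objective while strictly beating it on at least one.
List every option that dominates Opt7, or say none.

Opt1: worse on 0-60 (11.5 vs 11.0).
Opt2: worse on 0-60 (11.2 vs 11.0).
Opt3: worse on price (72 vs 36).
Opt4: worse on 0-60 (11.2 vs 11.0).
Opt5: worse on price (42 vs 36).
Opt6: worse on price (64 vs 36).
Opt8: worse on 0-60 (11.2 vs 11.0).
Opt9: worse on 0-60 (11.3 vs 11.0).
No option dominates Opt7.

none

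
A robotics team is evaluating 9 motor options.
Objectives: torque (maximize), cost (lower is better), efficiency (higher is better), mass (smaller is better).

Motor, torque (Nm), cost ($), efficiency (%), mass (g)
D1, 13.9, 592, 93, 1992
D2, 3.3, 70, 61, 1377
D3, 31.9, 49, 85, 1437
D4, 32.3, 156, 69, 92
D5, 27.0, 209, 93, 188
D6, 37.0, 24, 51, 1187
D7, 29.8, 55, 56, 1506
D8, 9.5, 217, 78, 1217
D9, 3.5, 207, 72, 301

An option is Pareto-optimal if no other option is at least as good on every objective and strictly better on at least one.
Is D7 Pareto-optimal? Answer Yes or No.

No

D3 vs D7: torque 31.9≥29.8, cost 49≤55, efficiency 85≥56, mass 1437≤1506 — D3 is at least as good on every objective and strictly better on at least one, so D3 dominates D7.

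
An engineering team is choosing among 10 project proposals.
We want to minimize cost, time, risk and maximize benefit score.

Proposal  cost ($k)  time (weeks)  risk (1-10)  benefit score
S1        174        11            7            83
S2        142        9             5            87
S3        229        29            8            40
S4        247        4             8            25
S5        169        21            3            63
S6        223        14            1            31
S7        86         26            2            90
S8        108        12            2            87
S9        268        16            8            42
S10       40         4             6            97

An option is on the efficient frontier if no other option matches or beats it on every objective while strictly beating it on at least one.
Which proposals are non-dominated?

S1: dominated by S2 (cost 142≤174, time 9≤11, risk 5≤7, benefit score 87≥83).
S2: not dominated.
S3: dominated by S1 (cost 174≤229, time 11≤29, risk 7≤8, benefit score 83≥40).
S4: dominated by S10 (cost 40≤247, time 4≤4, risk 6≤8, benefit score 97≥25).
S5: dominated by S8 (cost 108≤169, time 12≤21, risk 2≤3, benefit score 87≥63).
S6: not dominated (best risk).
S7: not dominated.
S8: not dominated.
S9: dominated by S1 (cost 174≤268, time 11≤16, risk 7≤8, benefit score 83≥42).
S10: not dominated (best cost).

S2, S6, S7, S8, S10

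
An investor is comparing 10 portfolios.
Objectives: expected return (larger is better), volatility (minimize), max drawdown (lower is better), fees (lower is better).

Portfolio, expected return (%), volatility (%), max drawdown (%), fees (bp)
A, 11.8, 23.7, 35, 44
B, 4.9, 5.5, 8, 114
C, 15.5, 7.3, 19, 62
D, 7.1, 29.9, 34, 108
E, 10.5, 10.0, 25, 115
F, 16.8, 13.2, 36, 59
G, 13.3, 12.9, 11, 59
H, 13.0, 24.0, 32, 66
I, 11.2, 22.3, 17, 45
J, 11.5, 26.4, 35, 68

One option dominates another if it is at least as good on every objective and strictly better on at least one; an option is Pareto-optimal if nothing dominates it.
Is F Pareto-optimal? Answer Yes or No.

A: worse on expected return (11.8 vs 16.8).
B: worse on expected return (4.9 vs 16.8).
C: worse on expected return (15.5 vs 16.8).
D: worse on expected return (7.1 vs 16.8).
E: worse on expected return (10.5 vs 16.8).
G: worse on expected return (13.3 vs 16.8).
H: worse on expected return (13.0 vs 16.8).
I: worse on expected return (11.2 vs 16.8).
J: worse on expected return (11.5 vs 16.8).
No option is at least as good as F on every objective and strictly better on one.

Yes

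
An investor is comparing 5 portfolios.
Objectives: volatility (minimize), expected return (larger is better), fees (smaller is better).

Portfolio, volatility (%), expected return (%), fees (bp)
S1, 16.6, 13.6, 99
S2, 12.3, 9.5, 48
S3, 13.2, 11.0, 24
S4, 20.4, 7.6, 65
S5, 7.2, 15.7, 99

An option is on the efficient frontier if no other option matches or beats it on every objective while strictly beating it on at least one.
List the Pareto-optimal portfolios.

S1: dominated by S5 (volatility 7.2≤16.6, expected return 15.7≥13.6, fees 99≤99).
S2: not dominated.
S3: not dominated (best fees).
S4: dominated by S2 (volatility 12.3≤20.4, expected return 9.5≥7.6, fees 48≤65).
S5: not dominated (best volatility).

S2, S3, S5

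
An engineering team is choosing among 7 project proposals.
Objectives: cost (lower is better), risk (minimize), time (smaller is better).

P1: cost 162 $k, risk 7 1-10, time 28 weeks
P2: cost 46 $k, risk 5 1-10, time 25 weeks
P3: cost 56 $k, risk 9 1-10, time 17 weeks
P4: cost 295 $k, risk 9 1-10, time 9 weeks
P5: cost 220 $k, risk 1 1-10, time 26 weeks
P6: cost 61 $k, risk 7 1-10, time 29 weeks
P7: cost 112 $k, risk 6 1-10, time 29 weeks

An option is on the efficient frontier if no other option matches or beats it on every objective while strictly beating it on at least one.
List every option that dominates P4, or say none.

P1: worse on time (28 vs 9).
P2: worse on time (25 vs 9).
P3: worse on time (17 vs 9).
P5: worse on time (26 vs 9).
P6: worse on time (29 vs 9).
P7: worse on time (29 vs 9).
No option dominates P4.

none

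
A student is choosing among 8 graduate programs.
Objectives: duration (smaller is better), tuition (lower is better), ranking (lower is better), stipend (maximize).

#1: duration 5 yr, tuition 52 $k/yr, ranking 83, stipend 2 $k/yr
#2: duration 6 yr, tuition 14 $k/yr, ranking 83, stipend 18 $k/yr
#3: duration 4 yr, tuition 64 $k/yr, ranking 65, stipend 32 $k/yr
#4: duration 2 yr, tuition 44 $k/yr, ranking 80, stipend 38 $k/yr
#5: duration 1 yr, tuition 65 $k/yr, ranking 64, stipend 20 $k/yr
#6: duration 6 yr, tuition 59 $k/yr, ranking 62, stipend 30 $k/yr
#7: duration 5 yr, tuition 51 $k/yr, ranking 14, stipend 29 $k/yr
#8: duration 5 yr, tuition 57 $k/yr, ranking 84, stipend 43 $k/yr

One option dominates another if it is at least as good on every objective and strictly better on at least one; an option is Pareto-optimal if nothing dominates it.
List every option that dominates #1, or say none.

#4, #7

#4: duration 2≤5, tuition 44≤52, ranking 80≤83, stipend 38≥2 — dominates #1.
#7: duration 5≤5, tuition 51≤52, ranking 14≤83, stipend 29≥2 — dominates #1.
Others (#2, #3, #5, #6, #8) are each worse than #1 on at least one objective.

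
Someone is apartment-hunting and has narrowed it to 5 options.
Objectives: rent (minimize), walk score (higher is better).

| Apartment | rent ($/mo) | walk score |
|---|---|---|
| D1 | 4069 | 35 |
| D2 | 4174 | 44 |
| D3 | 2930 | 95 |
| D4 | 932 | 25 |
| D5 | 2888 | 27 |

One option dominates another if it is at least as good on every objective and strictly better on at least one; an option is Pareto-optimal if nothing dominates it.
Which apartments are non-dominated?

D3, D4, D5

D1: dominated by D3 (rent 2930≤4069, walk score 95≥35).
D2: dominated by D3 (rent 2930≤4174, walk score 95≥44).
D3: not dominated (best walk score).
D4: not dominated (best rent).
D5: not dominated.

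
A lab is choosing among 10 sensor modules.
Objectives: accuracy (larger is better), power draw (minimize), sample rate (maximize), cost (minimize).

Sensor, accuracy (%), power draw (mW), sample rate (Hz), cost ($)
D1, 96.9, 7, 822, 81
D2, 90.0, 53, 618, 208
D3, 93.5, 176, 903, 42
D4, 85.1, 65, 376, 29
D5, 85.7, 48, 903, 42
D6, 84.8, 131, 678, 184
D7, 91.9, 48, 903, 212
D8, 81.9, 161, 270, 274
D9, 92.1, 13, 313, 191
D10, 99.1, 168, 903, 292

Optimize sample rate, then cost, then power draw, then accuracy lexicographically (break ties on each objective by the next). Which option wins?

First maximize sample rate: best is 903, kept {D3, D5, D7, D10}.
Then minimize cost: best is 42, kept {D3, D5}.
Then minimize power draw: best is 48, kept {D5}.

D5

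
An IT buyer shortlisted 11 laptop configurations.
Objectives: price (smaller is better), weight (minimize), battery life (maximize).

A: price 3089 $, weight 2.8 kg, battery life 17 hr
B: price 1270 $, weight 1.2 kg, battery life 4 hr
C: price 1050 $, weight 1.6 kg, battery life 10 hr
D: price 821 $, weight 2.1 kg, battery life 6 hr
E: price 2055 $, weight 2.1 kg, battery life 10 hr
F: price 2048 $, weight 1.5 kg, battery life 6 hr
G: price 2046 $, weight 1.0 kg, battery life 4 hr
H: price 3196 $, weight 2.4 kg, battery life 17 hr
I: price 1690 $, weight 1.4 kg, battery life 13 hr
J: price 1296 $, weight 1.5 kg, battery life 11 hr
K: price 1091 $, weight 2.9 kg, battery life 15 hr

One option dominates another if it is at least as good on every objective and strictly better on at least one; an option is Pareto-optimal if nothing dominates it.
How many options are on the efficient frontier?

9

A: not dominated.
B: not dominated.
C: not dominated.
D: not dominated (best price).
E: dominated by C (price 1050≤2055, weight 1.6≤2.1, battery life 10≥10).
F: dominated by I (price 1690≤2048, weight 1.4≤1.5, battery life 13≥6).
G: not dominated (best weight).
H: not dominated.
I: not dominated.
J: not dominated.
K: not dominated.
Pareto-optimal: A, B, C, D, G, H, I, J, K → 9.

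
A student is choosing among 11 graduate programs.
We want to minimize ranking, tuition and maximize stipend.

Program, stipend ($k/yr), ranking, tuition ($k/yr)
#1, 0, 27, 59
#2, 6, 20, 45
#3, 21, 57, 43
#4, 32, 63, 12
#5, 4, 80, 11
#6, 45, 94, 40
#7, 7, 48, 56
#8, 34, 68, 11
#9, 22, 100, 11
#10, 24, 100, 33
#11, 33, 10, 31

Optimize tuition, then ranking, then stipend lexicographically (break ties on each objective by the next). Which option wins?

First minimize tuition: best is 11, kept {#5, #8, #9}.
Then minimize ranking: best is 68, kept {#8}.

#8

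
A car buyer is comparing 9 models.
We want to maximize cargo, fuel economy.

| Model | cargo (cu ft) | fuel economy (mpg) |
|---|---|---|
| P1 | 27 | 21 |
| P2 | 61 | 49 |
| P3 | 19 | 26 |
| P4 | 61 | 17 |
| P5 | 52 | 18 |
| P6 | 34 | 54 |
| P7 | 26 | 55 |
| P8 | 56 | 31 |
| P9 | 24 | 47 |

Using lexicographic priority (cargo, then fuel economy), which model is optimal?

P2

First maximize cargo: best is 61, kept {P2, P4}.
Then maximize fuel economy: best is 49, kept {P2}.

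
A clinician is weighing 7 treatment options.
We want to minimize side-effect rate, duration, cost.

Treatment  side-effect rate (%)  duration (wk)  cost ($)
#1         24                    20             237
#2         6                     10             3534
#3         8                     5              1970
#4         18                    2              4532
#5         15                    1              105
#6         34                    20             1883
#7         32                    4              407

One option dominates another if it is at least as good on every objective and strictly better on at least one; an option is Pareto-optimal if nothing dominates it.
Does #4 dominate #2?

#4 vs #2: #4 is worse on side-effect rate (18 vs 6), so it does not dominate #2.

No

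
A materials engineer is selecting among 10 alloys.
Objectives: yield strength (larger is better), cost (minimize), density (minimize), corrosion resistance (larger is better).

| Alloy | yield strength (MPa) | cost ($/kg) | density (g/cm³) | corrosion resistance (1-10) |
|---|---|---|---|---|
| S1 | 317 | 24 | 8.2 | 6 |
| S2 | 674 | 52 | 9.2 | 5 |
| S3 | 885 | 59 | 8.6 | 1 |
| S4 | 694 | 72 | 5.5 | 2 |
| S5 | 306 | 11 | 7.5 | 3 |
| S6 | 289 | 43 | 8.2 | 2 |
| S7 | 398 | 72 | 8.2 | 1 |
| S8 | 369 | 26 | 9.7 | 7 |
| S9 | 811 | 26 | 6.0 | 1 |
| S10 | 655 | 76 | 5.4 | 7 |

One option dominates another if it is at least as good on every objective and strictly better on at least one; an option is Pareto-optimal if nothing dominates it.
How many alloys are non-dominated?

8

S1: not dominated.
S2: not dominated.
S3: not dominated (best yield strength).
S4: not dominated.
S5: not dominated (best cost).
S6: dominated by S1 (yield strength 317≥289, cost 24≤43, density 8.2≤8.2, corrosion resistance 6≥2).
S7: dominated by S4 (yield strength 694≥398, cost 72≤72, density 5.5≤8.2, corrosion resistance 2≥1).
S8: not dominated.
S9: not dominated.
S10: not dominated (best density).
Pareto-optimal: S1, S2, S3, S4, S5, S8, S9, S10 → 8.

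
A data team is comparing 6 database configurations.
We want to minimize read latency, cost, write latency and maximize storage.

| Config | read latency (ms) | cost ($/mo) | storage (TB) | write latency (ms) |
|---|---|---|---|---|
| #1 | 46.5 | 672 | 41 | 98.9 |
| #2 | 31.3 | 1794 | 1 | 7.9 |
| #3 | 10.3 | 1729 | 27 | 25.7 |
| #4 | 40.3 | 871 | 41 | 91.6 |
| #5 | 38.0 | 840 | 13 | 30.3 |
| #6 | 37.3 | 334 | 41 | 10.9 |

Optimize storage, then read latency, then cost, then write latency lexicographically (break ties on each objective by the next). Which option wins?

First maximize storage: best is 41, kept {#1, #4, #6}.
Then minimize read latency: best is 37.3, kept {#6}.

#6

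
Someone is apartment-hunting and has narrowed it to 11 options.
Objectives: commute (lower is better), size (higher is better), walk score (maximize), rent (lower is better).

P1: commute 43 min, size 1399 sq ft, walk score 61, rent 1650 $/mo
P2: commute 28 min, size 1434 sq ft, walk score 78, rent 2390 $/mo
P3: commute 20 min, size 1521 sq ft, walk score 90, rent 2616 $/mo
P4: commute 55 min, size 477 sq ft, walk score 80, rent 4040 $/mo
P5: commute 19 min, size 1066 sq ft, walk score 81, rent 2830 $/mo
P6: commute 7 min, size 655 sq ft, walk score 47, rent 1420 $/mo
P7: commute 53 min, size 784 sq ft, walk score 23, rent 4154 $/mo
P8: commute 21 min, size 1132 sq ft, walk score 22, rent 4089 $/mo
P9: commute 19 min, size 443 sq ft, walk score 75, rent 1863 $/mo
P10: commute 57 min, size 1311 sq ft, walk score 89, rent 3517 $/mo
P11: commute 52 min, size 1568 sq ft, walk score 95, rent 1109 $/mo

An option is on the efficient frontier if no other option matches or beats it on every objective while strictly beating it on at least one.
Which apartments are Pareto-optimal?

P1, P2, P3, P5, P6, P9, P11

P1: not dominated.
P2: not dominated.
P3: not dominated.
P4: dominated by P3 (commute 20≤55, size 1521≥477, walk score 90≥80, rent 2616≤4040).
P5: not dominated.
P6: not dominated (best commute).
P7: dominated by P1 (commute 43≤53, size 1399≥784, walk score 61≥23, rent 1650≤4154).
P8: dominated by P3 (commute 20≤21, size 1521≥1132, walk score 90≥22, rent 2616≤4089).
P9: not dominated.
P10: dominated by P3 (commute 20≤57, size 1521≥1311, walk score 90≥89, rent 2616≤3517).
P11: not dominated (best size).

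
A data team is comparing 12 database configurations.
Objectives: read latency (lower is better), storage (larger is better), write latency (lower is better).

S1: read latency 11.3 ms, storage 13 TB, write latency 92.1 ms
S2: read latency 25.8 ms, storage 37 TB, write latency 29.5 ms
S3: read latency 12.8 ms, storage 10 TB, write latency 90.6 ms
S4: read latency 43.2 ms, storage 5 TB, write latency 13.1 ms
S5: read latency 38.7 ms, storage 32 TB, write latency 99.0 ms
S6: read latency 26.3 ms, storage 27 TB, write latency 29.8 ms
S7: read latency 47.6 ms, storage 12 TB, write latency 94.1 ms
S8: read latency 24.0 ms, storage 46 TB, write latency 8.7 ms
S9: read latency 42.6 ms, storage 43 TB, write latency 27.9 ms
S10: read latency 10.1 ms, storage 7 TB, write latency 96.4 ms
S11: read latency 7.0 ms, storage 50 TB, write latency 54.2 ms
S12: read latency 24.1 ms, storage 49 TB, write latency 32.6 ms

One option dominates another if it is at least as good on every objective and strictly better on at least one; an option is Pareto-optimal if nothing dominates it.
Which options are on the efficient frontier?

S8, S11, S12

S1: dominated by S11 (read latency 7.0≤11.3, storage 50≥13, write latency 54.2≤92.1).
S2: dominated by S8 (read latency 24.0≤25.8, storage 46≥37, write latency 8.7≤29.5).
S3: dominated by S11 (read latency 7.0≤12.8, storage 50≥10, write latency 54.2≤90.6).
S4: dominated by S8 (read latency 24.0≤43.2, storage 46≥5, write latency 8.7≤13.1).
S5: dominated by S2 (read latency 25.8≤38.7, storage 37≥32, write latency 29.5≤99.0).
S6: dominated by S2 (read latency 25.8≤26.3, storage 37≥27, write latency 29.5≤29.8).
S7: dominated by S1 (read latency 11.3≤47.6, storage 13≥12, write latency 92.1≤94.1).
S8: not dominated (best write latency).
S9: dominated by S8 (read latency 24.0≤42.6, storage 46≥43, write latency 8.7≤27.9).
S10: dominated by S11 (read latency 7.0≤10.1, storage 50≥7, write latency 54.2≤96.4).
S11: not dominated (best read latency).
S12: not dominated.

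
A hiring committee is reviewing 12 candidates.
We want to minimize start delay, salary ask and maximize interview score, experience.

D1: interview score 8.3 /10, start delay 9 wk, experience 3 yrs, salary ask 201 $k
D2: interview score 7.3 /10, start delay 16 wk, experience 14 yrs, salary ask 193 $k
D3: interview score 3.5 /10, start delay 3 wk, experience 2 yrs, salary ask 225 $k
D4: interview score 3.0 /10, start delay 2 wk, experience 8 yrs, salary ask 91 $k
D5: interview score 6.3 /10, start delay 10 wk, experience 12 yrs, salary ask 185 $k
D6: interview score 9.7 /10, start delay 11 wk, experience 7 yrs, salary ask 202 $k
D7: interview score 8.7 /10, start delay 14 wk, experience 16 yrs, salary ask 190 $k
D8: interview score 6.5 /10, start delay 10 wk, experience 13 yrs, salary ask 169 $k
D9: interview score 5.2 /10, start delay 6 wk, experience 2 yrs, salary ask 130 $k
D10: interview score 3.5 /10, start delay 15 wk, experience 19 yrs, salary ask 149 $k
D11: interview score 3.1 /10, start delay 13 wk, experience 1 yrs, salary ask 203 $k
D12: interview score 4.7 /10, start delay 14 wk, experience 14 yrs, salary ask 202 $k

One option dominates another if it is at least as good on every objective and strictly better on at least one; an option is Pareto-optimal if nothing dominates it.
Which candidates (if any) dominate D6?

D1: worse on interview score (8.3 vs 9.7).
D2: worse on interview score (7.3 vs 9.7).
D3: worse on interview score (3.5 vs 9.7).
D4: worse on interview score (3.0 vs 9.7).
D5: worse on interview score (6.3 vs 9.7).
D7: worse on interview score (8.7 vs 9.7).
D8: worse on interview score (6.5 vs 9.7).
D9: worse on interview score (5.2 vs 9.7).
D10: worse on interview score (3.5 vs 9.7).
D11: worse on interview score (3.1 vs 9.7).
D12: worse on interview score (4.7 vs 9.7).
No option dominates D6.

none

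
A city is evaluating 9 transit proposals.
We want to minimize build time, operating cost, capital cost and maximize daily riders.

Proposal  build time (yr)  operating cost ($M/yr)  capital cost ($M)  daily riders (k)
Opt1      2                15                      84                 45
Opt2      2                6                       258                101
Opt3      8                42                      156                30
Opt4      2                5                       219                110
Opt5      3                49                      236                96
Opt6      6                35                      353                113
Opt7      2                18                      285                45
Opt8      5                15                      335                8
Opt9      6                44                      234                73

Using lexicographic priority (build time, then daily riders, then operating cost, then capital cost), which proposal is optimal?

Opt4

First minimize build time: best is 2, kept {Opt1, Opt2, Opt4, Opt7}.
Then maximize daily riders: best is 110, kept {Opt4}.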